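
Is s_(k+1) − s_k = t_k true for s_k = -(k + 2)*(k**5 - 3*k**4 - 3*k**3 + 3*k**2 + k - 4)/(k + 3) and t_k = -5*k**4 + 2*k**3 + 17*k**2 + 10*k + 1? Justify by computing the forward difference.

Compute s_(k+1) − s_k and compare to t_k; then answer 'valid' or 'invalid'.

Invalid: residual (4*k**5 + 16*k**4 - 20*k**3 - 64*k**2 - 32*k + 1)/(k**2 + 7*k + 12) ≠ 0.

s_(k+1) = (-k**6 - 5*k**5 - k**4 + 29*k**3 + 51*k**2 + 32*k + 15)/(k + 4)
s_(k+1) − s_k = (-5*k**6 - 29*k**5 - 13*k**4 + 133*k**3 + 211*k**2 + 95*k + 13)/(k**2 + 7*k + 12)
(s_(k+1) − s_k) − t_k = (4*k**5 + 16*k**4 - 20*k**3 - 64*k**2 - 32*k + 1)/(k**2 + 7*k + 12)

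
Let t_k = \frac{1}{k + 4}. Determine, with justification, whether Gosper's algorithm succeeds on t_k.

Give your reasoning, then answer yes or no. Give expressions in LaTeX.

Step 1: r(k) = (k + 4)/(k + 5).
Normal form (A,B,C) = (k + 4, k + 5, 1).
Solve (k + 4)·f(k+1) − (k + 4)·f(k) = 1.
deg f ≤ 0 (via 1,1,0).
Put f(k) = c0: A·f(k+1) − B(k−1)·f(k) − C = -1; need -1 = 0 — inconsistent ⇒ no f, not summable.

No. Not Gosper-summable.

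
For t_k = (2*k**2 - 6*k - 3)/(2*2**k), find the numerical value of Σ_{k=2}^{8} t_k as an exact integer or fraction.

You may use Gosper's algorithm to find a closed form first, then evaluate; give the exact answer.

Step 1: r(k) = (k**2 - k - 7/2)/(2*k**2 - 6*k - 3).
Factor: A=1/2; B=1; C=k**2 - 3*k - 3/2.
Key eq: (1/2)·f(k+1) = (1)·f(k) + (k**2 - 3*k - 3/2).
d = 2 from the (0,0,2) case.
Match coefficients ⇒ f(k) = -2*k**2 + 2*k + 3.
R(k) = B(k−1)·f(k)/C(k) = -2*(2*k**2 - 2*k - 3)/(2*k**2 - 6*k - 3); s_k = R·t_k = (-2*k**2 + 2*k + 3)/2**k.
s_(k+1) − s_k = (2*k**2 - 6*k - 3)/(2*2**k) = t_k.
Sum = s_(9) − s_(2); s_(9) = -141/512, s_(2) = -1/4 ⇒ -13/512.

Σ = -13/512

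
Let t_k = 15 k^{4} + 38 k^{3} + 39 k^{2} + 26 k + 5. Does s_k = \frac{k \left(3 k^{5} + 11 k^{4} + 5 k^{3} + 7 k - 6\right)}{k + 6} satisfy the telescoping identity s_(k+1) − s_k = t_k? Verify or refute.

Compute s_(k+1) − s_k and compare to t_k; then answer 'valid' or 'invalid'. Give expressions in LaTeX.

Invalid: residual \frac{3 \left(- 12 k^{5} - 126 k^{4} - 268 k^{3} - 257 k^{2} - 163 k - 30\right)}{k^{2} + 13 k + 42} ≠ 0.

s_(k+1) = (k + 1)*(7*k + 3*(k + 1)**5 + 11*(k + 1)**4 + 5*(k + 1)**3 + 1)/(k + 7)
s_(k+1) − s_k = (15*k**6 + 197*k**5 + 785*k**4 + 1325*k**3 + 1210*k**2 + 668*k + 120)/(k**2 + 13*k + 42)
(s_(k+1) − s_k) − t_k = 3*(-12*k**5 - 126*k**4 - 268*k**3 - 257*k**2 - 163*k - 30)/(k**2 + 13*k + 42)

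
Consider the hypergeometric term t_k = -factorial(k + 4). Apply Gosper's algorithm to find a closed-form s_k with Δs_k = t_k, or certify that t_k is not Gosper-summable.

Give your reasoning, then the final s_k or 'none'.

r(k) = k + 5 after simplifying.
Gosper form: A/B · C(k+1)/C(k) with A=k + 5, B=1, C=1.
f must satisfy (k + 5)·f(k+1) − (1)·f(k) = 1.
Bound: deg f ≤ -1.
deg f ≤ -1 is impossible — no certificate.

no hypergeometric antidifference exists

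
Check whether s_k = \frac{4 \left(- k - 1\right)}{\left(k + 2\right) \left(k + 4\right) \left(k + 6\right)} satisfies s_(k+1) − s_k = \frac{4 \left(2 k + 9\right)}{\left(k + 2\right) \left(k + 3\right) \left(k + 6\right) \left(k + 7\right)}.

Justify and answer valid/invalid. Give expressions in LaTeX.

Invalid: residual \frac{36 \left(- k^{2} - 9 k - 19\right)}{k^{6} + 27 k^{5} + 295 k^{4} + 1665 k^{3} + 5104 k^{2} + 8028 k + 5040} ≠ 0.

s_(k+1) = 4*(-k - 2)/((k + 3)*(k + 5)*(k + 7))
s_(k+1) − s_k = 4*(2*k**3 + 18*k**2 + 40*k + 9)/(k**6 + 27*k**5 + 295*k**4 + 1665*k**3 + 5104*k**2 + 8028*k + 5040)
(s_(k+1) − s_k) − t_k = 36*(-k**2 - 9*k - 19)/(k**6 + 27*k**5 + 295*k**4 + 1665*k**3 + 5104*k**2 + 8028*k + 5040)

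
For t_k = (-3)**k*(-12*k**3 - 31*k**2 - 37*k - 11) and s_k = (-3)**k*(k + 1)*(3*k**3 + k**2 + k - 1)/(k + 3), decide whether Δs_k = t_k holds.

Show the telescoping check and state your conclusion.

s_(k+1) = (-3)**(k + 1)*(k + 2)*(k + 3*(k + 1)**3 + (k + 1)**2)/(k + 4)
s_(k+1) − s_k = (-3)**k*(-12*k**5 - 91*k**4 - 258*k**3 - 380*k**2 - 275*k - 68)/(k**2 + 7*k + 12)
(s_(k+1) − s_k) − t_k = (-3)**k*(24*k**4 + 140*k**3 + 262*k**2 + 246*k + 64)/(k**2 + 7*k + 12)

Invalid: residual (-3)**k*(24*k**4 + 140*k**3 + 262*k**2 + 246*k + 64)/(k**2 + 7*k + 12) ≠ 0.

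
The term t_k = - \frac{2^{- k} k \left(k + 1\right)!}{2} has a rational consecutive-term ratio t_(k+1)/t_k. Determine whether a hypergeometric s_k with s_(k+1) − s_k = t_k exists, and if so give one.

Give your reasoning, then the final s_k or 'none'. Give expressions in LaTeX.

s_k = - 2^{- k} \left(k + 1\right)!

Step 1: r(k) = (k + 1)*(k + 2)/(2*k).
Gosper form: A/B · C(k+1)/C(k) with A=k/2 + 1, B=1, C=k.
f must satisfy (k/2 + 1)·f(k+1) − (1)·f(k) = k.
From deg A=1, deg B=0, deg C=1: d=0.
Match coefficients ⇒ f(k) = 2.
Certificate R = B(k−1)f/C = 2/k gives s_k = -factorial(k + 1)/2**k.
Verify: -k*factorial(k + 1)/(2*2**k) matches t_k.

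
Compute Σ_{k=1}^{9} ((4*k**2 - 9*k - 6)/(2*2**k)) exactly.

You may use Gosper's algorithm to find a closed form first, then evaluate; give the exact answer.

Compute t_(k+1)/t_k: get (4*k**2 - k - 11)/(2*(4*k**2 - 9*k - 6)).
So A=1/2 and B=1, with C=k**2 - 9*k/4 - 3/2.
Need (1/2)·f(k+1) − (1)·f(k) = k**2 - 9*k/4 - 3/2.
Degrees (0,0,2) ⇒ d ≤ 2.
Solve for f: f(k) = -(k - 1)*(4*k + 3)/2 (degree 2 ≤ 2).
Then R = B(k−1)f/C = -2*(k - 1)*(4*k + 3)/(4*k**2 - 9*k - 6), so s_k = R(k)·t_k = (-4*k**2 + k + 3)/2**k.
Δs = (4*k**2 - 9*k - 6)/(2*2**k), as required.
Telescoping: Σ = s_(10) − s_(1) = -387/1024 − (0) = -387/1024.

Σ = -387/1024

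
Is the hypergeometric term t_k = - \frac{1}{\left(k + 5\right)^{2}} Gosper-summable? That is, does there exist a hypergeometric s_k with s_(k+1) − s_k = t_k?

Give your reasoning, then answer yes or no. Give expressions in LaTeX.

No — the linear system for f has no solution.

r(k) = (k + 5)**2/(k + 6)**2 after simplifying.
Factor: A=k**2 + 10*k + 25; B=k**2 + 12*k + 36; C=1.
Set up (k**2 + 10*k + 25)·f(k+1) − (k**2 + 10*k + 25)·f(k) − (1) = 0.
d = 0 from the (2,2,0) case.
Write f(k) = c0. Then LHS − RHS = -1, requiring -1 = 0: contradictory. No certificate.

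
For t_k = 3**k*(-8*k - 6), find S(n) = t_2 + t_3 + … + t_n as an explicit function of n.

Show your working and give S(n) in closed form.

t_(k+1)/t_k = 3*(4*k + 7)/(4*k + 3).
A = 3, B = 1, C = k + 3/4.
Key eq: (3)·f(k+1) = (1)·f(k) + (k + 3/4).
Bound: deg f ≤ 1.
Match coefficients ⇒ f(k) = (4*k - 3)/8.
Then R = B(k−1)f/C = (4*k - 3)/(2*(4*k + 3)), so s_k = R(k)·t_k = 3**k*(3 - 4*k).
s_(k+1) − s_k = 3**k*(-8*k - 6) = t_k.
Evaluate: s_(n+1) = 3**(n + 1)*(-4*n - 1); subtract s_(2) = -45 ⇒ S(n) = -12*3**n*n - 3*3**n + 45.

S(n) = -12*3**n*n - 3*3**n + 45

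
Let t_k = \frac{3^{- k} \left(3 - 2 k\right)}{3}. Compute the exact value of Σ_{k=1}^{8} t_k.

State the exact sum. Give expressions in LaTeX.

t_(k+1)/t_k = (2*k - 1)/(3*(2*k - 3)).
Take A(k)=1/3, B(k)=1, C(k)=k - 3/2.
Set up (1/3)·f(k+1) − (1)·f(k) − (k - 3/2) = 0.
Degrees (0,0,1) ⇒ d ≤ 1.
Solving with deg f ≤ 1: f(k) = -3*(k - 1)/2.
Certificate R = B(k−1)f/C = -3*(k - 1)/(2*k - 3) gives s_k = (k - 1)/3**k.
Δs = (3 - 2*k)/(3*3**k), as required.
Σ_(k=1)^(8) t_k = s_(9) − s_(1) = 8/19683 − (0) = 8/19683.

Σ = 8/19683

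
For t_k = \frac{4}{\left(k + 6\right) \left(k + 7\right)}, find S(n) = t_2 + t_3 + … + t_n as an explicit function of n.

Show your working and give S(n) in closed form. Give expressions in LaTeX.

S(n) = \frac{n - 1}{2 \left(n + 7\right)}

Compute t_(k+1)/t_k: get (k + 6)/(k + 8).
Factor: A=k + 6; B=k + 8; C=1.
Solve (k + 6)·f(k+1) − (k + 7)·f(k) = 1.
From deg A=1, deg B=1, deg C=0: d=1.
Solve for f: f(k) = k/6 (degree 1 ≤ 1).
R(k) = B(k−1)·f(k)/C(k) = k*(k + 7)/6; s_k = R·t_k = 2*k/(3*(k + 6)).
Verify: 4/(k**2 + 13*k + 42) matches t_k.
s_(n+1) = 2*(n + 1)/(3*(n + 7)) and s_(2) = 1/6, so S(n) = (n - 1)/(2*(n + 7)).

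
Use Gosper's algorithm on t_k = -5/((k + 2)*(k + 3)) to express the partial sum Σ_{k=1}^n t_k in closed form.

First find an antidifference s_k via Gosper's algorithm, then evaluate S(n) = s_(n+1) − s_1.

S(n) = -5*n/(3*n + 9)

Step 1: r(k) = (k + 2)/(k + 4).
Factor: A=k + 2; B=k + 4; C=1.
f must satisfy (k + 2)·f(k+1) − (k + 3)·f(k) = 1.
Degrees (1,1,0) ⇒ d ≤ 1.
Match coefficients ⇒ f(k) = k/2.
Certificate R = B(k−1)f/C = k*(k + 3)/2 gives s_k = -5*k/(2*k + 4).
Δs = -5/(k**2 + 5*k + 6), as required.
Evaluate: s_(n+1) = 5*(-n - 1)/(2*(n + 3)); subtract s_(1) = -5/6 ⇒ S(n) = -5*n/(3*n + 9).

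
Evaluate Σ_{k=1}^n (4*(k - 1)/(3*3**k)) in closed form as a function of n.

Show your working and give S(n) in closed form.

Step 1: r(k) = k/(3*(k - 1)).
Gosper form: A/B · C(k+1)/C(k) with A=1/3, B=1, C=k - 1.
Key eq: (1/3)·f(k+1) = (1)·f(k) + (k - 1).
Degrees (0,0,1) ⇒ d ≤ 1.
Solve for f: f(k) = -3*(2*k - 1)/4 (degree 1 ≤ 1).
Get s_k = R·t_k = (1 - 2*k)/3**k with R(k) = B(k−1)f(k)/C(k) = -3*(2*k - 1)/(4*(k - 1)).
Verify: 4*(k - 1)/(3*3**k) matches t_k.
s_(n+1) = 3**(-n - 1)*(-2*n - 1) and s_(1) = -1/3, so S(n) = 3**(-n - 1)*(3**n - 2*n - 1).

S(n) = 3**(-n - 1)*(3**n - 2*n - 1)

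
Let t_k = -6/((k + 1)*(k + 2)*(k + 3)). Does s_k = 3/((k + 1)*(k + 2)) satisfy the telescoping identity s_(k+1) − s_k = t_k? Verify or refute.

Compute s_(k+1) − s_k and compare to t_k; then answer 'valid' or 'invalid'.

Valid — Δs_k = t_k.

s_(k+1) = 3/((k + 2)*(k + 3))
s_(k+1) − s_k = -6/(k**3 + 6*k**2 + 11*k + 6)
(s_(k+1) − s_k) − t_k = 0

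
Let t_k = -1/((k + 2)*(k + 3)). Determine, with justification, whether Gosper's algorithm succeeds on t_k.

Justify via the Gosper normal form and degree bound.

The ratio is (k + 2)/(k + 4).
A = k + 2, B = k + 4, C = 1.
Need (k + 2)·f(k+1) − (k + 3)·f(k) = 1.
deg f ≤ 1 (via 1,1,0).
Solving with deg f ≤ 1: f(k) = k/2.
R(k) = B(k−1)·f(k)/C(k) = k*(k + 3)/2; s_k = R·t_k = -k/(2*k + 4).
Check: Δs_k = -1/(k**2 + 5*k + 6). ✓

Yes. s_k = -k/(2*k + 4).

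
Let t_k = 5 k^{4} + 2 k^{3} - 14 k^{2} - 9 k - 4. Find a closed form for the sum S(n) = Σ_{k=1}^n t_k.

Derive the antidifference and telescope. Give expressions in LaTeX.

Compute t_(k+1)/t_k: get (5*k**4 + 22*k**3 + 22*k**2 - 11*k - 20)/(5*k**4 + 2*k**3 - 14*k**2 - 9*k - 4).
A = 1, B = 1, C = k**4 + 2*k**3/5 - 14*k**2/5 - 9*k/5 - 4/5.
Solve (1)·f(k+1) − (1)·f(k) = k**4 + 2*k**3/5 - 14*k**2/5 - 9*k/5 - 4/5.
Degrees (0,0,4) ⇒ d ≤ 5.
Coefficient equations give f(k) = k*(k**4 - 2*k**3 - 4*k**2 + 3*k - 2)/5.
Then R = B(k−1)f/C = k*(k**4 - 2*k**3 - 4*k**2 + 3*k - 2)/(5*k**4 + 2*k**3 - 14*k**2 - 9*k - 4), so s_k = R(k)·t_k = k*(k**4 - 2*k**3 - 4*k**2 + 3*k - 2).
Check: Δs_k = 5*k**4 + 2*k**3 - 14*k**2 - 9*k - 4. ✓
s_(n+1) = n**5 + 3*n**4 - 2*n**3 - 11*n**2 - 11*n - 4 and s_(1) = -4, so S(n) = n*(n**4 + 3*n**3 - 2*n**2 - 11*n - 11).

S(n) = n \left(n^{4} + 3 n^{3} - 2 n^{2} - 11 n - 11\right)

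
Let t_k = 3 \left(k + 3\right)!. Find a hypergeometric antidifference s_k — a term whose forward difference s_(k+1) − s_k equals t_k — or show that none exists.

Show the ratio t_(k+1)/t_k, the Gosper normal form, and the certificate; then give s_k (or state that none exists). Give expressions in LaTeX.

no hypergeometric antidifference exists

Compute t_(k+1)/t_k: get k + 4.
Take A(k)=k + 4, B(k)=1, C(k)=1.
Solve (k + 4)·f(k+1) − (1)·f(k) = 1.
deg f ≤ -1 (via 1,0,0).
d = -1 < 0 ⇒ no nonzero polynomial f; not summable.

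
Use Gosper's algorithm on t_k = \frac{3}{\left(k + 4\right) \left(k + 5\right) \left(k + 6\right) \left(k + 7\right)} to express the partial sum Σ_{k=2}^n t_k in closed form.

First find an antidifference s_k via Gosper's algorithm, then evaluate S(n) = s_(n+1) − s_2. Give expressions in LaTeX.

S(n) = \frac{n^{3} + 18 n^{2} + 107 n - 126}{336 \left(n^{3} + 18 n^{2} + 107 n + 210\right)}

The ratio is (k + 4)/(k + 8).
A = k + 4, B = k + 8, C = 1.
Need (k + 4)·f(k+1) − (k + 7)·f(k) = 1.
Bound: deg f ≤ 3.
A polynomial solution: f(k) = k*(k**2 + 15*k + 74)/360.
So s_k = (B(k−1)f/C)·t_k = (k*(k + 7)*(k**2 + 15*k + 74)/360)·t_k = k*(k**2 + 15*k + 74)/(120*(k + 4)*(k + 5)*(k + 6)).
Δs = 3/(k**4 + 22*k**3 + 179*k**2 + 638*k + 840), as required.
Evaluate: s_(n+1) = (n**3 + 18*n**2 + 107*n + 90)/(120*(n**3 + 18*n**2 + 107*n + 210)); subtract s_(2) = 3/560 ⇒ S(n) = (n**3 + 18*n**2 + 107*n - 126)/(336*(n**3 + 18*n**2 + 107*n + 210)).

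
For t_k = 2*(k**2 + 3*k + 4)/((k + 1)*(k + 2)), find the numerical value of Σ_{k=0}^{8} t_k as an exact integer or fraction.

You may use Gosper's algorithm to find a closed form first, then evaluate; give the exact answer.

r(k) = (k + 1)*(3*k + (k + 1)**2 + 7)/((k + 3)*(k**2 + 3*k + 4)) after simplifying.
A = k + 1, B = k + 3, C = k**2 + 3*k + 4.
Key eq: (k + 1)·f(k+1) = (k + 2)·f(k) + (k**2 + 3*k + 4).
Bound: deg f ≤ 2.
Solve for f: f(k) = k*(k + 3) (degree 2 ≤ 2).
R(k) = B(k−1)·f(k)/C(k) = k*(k + 2)*(k + 3)/(k**2 + 3*k + 4); s_k = R·t_k = 2*k*(k + 3)/(k + 1).
Δs = 2*(k**2 + 3*k + 4)/(k**2 + 3*k + 2), as required.
Σ_(k=0)^(8) t_k = s_(9) − s_(0) = 108/5 − (0) = 108/5.

Σ = 108/5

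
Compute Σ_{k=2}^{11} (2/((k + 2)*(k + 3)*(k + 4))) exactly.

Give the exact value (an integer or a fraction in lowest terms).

Σ = 19/420

r(k) = (k + 2)/(k + 5) after simplifying.
Take A(k)=k + 2, B(k)=k + 5, C(k)=1.
Solve (k + 2)·f(k+1) − (k + 4)·f(k) = 1.
deg f ≤ 2 (via 1,1,0).
Solving with deg f ≤ 2: f(k) = k*(k + 5)/12.
So s_k = (B(k−1)f/C)·t_k = (k*(k + 4)*(k + 5)/12)·t_k = k*(k + 5)/(6*(k + 2)*(k + 3)).
Verify: 2/(k**3 + 9*k**2 + 26*k + 24) matches t_k.
Sum = s_(12) − s_(2); s_(12) = 17/105, s_(2) = 7/60 ⇒ 19/420.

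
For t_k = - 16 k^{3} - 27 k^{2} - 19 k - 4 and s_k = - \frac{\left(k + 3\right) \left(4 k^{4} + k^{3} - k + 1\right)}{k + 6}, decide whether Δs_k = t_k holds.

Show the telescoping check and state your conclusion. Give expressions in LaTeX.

Invalid: residual \frac{3 \left(12 k^{4} + 122 k^{3} + 181 k^{2} + 119 k + 23\right)}{k^{2} + 13 k + 42} ≠ 0.

s_(k+1) = -(k + 4)*(-k + 4*(k + 1)**4 + (k + 1)**3)/(k + 7)
s_(k+1) − s_k = (-16*k**5 - 199*k**4 - 676*k**3 - 842*k**2 - 493*k - 99)/(k**2 + 13*k + 42)
(s_(k+1) − s_k) − t_k = 3*(12*k**4 + 122*k**3 + 181*k**2 + 119*k + 23)/(k**2 + 13*k + 42)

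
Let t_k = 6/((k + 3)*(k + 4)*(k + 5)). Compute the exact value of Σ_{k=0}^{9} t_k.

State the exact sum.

Σ = 85/364

Step 1: r(k) = (k + 3)/(k + 6).
Factor: A=k + 3; B=k + 6; C=1.
Set up (k + 3)·f(k+1) − (k + 5)·f(k) − (1) = 0.
From deg A=1, deg B=1, deg C=0: d=2.
Solve for f: f(k) = k*(k + 7)/24 (degree 2 ≤ 2).
So s_k = (B(k−1)f/C)·t_k = (k*(k + 5)*(k + 7)/24)·t_k = k*(k + 7)/(4*(k + 3)*(k + 4)).
Δs = 6/(k**3 + 12*k**2 + 47*k + 60), as required.
Sum = s_(10) − s_(0); s_(10) = 85/364, s_(0) = 0 ⇒ 85/364.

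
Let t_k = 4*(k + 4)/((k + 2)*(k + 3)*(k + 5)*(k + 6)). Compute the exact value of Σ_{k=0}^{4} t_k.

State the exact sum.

Σ = 6/35

The ratio is (k + 2)*(k + 5)**2/((k + 4)**2*(k + 7)).
So A=k + 2 and B=k + 7, with C=k**2 + 8*k + 16.
Key eq: (k + 2)·f(k+1) = (k + 6)·f(k) + (k**2 + 8*k + 16).
Bound: deg f ≤ 4.
Coefficient equations give f(k) = k*(k + 3)*(k + 4)*(k + 7)/20.
Then R = B(k−1)f/C = k*(k + 3)*(k + 6)*(k + 7)/(20*(k + 4)), so s_k = R(k)·t_k = k*(k + 7)/(5*(k**2 + 7*k + 10)).
Check: Δs_k = 4*(k + 4)/(k**4 + 16*k**3 + 91*k**2 + 216*k + 180). ✓
Telescoping: Σ = s_(5) − s_(0) = 6/35 − (0) = 6/35.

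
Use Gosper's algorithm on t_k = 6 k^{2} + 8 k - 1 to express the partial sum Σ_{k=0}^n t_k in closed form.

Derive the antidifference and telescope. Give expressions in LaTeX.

t_(k+1)/t_k = (6*k**2 + 20*k + 13)/(6*k**2 + 8*k - 1).
Normal form (A,B,C) = (1, 1, k**2 + 4*k/3 - 1/6).
Solve (1)·f(k+1) − (1)·f(k) = k**2 + 4*k/3 - 1/6.
deg f ≤ 3 (via 0,0,2).
Solve for f: f(k) = k*(2*k**2 + k - 4)/6 (degree 3 ≤ 3).
Get s_k = R·t_k = k*(2*k**2 + k - 4) with R(k) = B(k−1)f(k)/C(k) = k*(2*k**2 + k - 4)/(6*k**2 + 8*k - 1).
Verify: 6*k**2 + 8*k - 1 matches t_k.
s_(n+1) = 2*n**3 + 7*n**2 + 4*n - 1 and s_(0) = 0, so S(n) = 2*n**3 + 7*n**2 + 4*n - 1.

S(n) = 2 n^{3} + 7 n^{2} + 4 n - 1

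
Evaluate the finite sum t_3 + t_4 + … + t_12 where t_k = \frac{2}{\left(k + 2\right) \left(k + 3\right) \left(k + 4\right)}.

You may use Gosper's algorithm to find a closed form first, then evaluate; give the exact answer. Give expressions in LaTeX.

Compute t_(k+1)/t_k: get (k + 2)/(k + 5).
Factor: A=k + 2; B=k + 5; C=1.
Set up (k + 2)·f(k+1) − (k + 4)·f(k) − (1) = 0.
Bound: deg f ≤ 2.
Solve for f: f(k) = k*(k + 5)/12 (degree 2 ≤ 2).
Certificate R = B(k−1)f/C = k*(k + 4)*(k + 5)/12 gives s_k = k*(k + 5)/(6*(k + 2)*(k + 3)).
Check: Δs_k = 2/(k**3 + 9*k**2 + 26*k + 24). ✓
Evaluate s at k=13 and k=3: 13/80 and 2/15; difference 7/240.

Σ = 7/240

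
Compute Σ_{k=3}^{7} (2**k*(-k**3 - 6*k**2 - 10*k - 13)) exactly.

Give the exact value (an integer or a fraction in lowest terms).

Σ = -139696

Step 1: r(k) = 2*(k**3 + 9*k**2 + 25*k + 30)/(k**3 + 6*k**2 + 10*k + 13).
Gosper form: A/B · C(k+1)/C(k) with A=2, B=1, C=k**3 + 6*k**2 + 10*k + 13.
Set up (2)·f(k+1) − (1)·f(k) − (k**3 + 6*k**2 + 10*k + 13) = 0.
d = 3 from the (0,0,3) case.
Match coefficients ⇒ f(k) = k**3 + 4*k + 3.
Then R = B(k−1)f/C = (k**3 + 4*k + 3)/(k**3 + 6*k**2 + 10*k + 13), so s_k = R(k)·t_k = 2**k*(-k**3 - 4*k - 3).
Δs = 2**k*(k**3 - 4*k - 2*(k + 1)**3 - 11), as required.
Telescoping: Σ = s_(8) − s_(3) = -140032 − (-336) = -139696.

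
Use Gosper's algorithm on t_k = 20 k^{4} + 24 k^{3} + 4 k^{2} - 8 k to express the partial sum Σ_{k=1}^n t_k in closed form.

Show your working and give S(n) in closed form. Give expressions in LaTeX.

r(k) = (5*k**4 + 26*k**3 + 49*k**2 + 38*k + 10)/(k*(5*k**3 + 6*k**2 + k - 2)) after simplifying.
Gosper form: A/B · C(k+1)/C(k) with A=1, B=1, C=k**4 + 6*k**3/5 + k**2/5 - 2*k/5.
Set up (1)·f(k+1) − (1)·f(k) − (k**4 + 6*k**3/5 + k**2/5 - 2*k/5) = 0.
From deg A=0, deg B=0, deg C=4: d=5.
Match coefficients ⇒ f(k) = k*(k - 1)*(k**3 - k - 1)/5.
Get s_k = R·t_k = 4*k*(k**4 - k**3 - k**2 + 1) with R(k) = B(k−1)f(k)/C(k) = (k - 1)*(k**3 - k - 1)/(5*k**3 + 6*k**2 + k - 2).
Check: Δs_k = 4*k*(5*k**3 + 6*k**2 + k - 2). ✓
s_(n+1) = 4*n*(n**4 + 4*n**3 + 5*n**2 + n - 1) and s_(1) = 0, so S(n) = 4*n*(n**4 + 4*n**3 + 5*n**2 + n - 1).

S(n) = 4 n \left(n^{4} + 4 n^{3} + 5 n^{2} + n - 1\right)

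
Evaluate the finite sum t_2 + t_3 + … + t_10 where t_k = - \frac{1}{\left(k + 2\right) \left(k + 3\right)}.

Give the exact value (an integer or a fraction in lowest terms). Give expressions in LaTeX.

t_(k+1)/t_k = (k + 2)/(k + 4).
Take A(k)=k + 2, B(k)=k + 4, C(k)=1.
Set up (k + 2)·f(k+1) − (k + 3)·f(k) − (1) = 0.
Degrees (1,1,0) ⇒ d ≤ 1.
Coefficient equations give f(k) = k/2.
Certificate R = B(k−1)f/C = k*(k + 3)/2 gives s_k = -k/(2*k + 4).
Verify: -1/(k**2 + 5*k + 6) matches t_k.
Evaluate s at k=11 and k=2: -11/26 and -1/4; difference -9/52.

Σ = -9/52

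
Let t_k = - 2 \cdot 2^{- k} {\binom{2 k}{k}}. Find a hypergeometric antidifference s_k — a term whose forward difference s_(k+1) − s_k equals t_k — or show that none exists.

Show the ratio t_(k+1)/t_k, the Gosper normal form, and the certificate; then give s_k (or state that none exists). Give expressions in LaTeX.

t_(k+1)/t_k = (2*k + 1)/(k + 1).
Gosper form: A/B · C(k+1)/C(k) with A=2*k + 1, B=k + 1, C=1.
Solve (2*k + 1)·f(k+1) − (k)·f(k) = 1.
deg f ≤ -1 (via 1,1,0).
d = -1 < 0 ⇒ no nonzero polynomial f; not summable.

none (Gosper's algorithm certifies no s_k)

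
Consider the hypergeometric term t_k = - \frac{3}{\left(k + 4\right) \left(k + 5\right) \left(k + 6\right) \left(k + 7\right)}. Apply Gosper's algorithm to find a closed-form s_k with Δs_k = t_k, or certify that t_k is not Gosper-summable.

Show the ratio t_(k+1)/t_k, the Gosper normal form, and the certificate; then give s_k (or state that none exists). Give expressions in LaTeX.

s_k = \frac{k \left(- k^{2} - 15 k - 74\right)}{120 \left(k + 4\right) \left(k + 5\right) \left(k + 6\right)}

Step 1: r(k) = (k + 4)/(k + 8).
A = k + 4, B = k + 8, C = 1.
f must satisfy (k + 4)·f(k+1) − (k + 7)·f(k) = 1.
Degrees (1,1,0) ⇒ d ≤ 3.
Solve for f: f(k) = k*(k**2 + 15*k + 74)/360 (degree 3 ≤ 3).
R(k) = B(k−1)·f(k)/C(k) = k*(k + 7)*(k**2 + 15*k + 74)/360; s_k = R·t_k = k*(-k**2 - 15*k - 74)/(120*(k + 4)*(k + 5)*(k + 6)).
Verify: -3/(k**4 + 22*k**3 + 179*k**2 + 638*k + 840) matches t_k.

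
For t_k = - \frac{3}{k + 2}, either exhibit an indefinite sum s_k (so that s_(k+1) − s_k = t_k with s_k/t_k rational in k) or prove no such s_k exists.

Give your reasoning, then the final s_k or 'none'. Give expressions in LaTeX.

not Gosper-summable; s_k does not exist

Ratio r(k) = (k + 2)/(k + 3).
Normal form (A,B,C) = (k + 2, k + 3, 1).
Key eq: (k + 2)·f(k+1) = (k + 2)·f(k) + (1).
deg f ≤ 0 (via 1,1,0).
f = c0 ⇒ A·f(k+1) − B(k−1)·f(k) − C = -1. The system {-1 = 0} is inconsistent; no antidifference.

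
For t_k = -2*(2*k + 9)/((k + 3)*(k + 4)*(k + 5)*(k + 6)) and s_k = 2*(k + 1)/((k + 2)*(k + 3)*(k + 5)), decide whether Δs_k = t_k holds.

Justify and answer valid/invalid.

s_(k+1) = 2*(k + 2)/((k + 3)*(k + 4)*(k + 6))
s_(k+1) − s_k = 4*(-k**2 - 5*k - 2)/(k**5 + 20*k**4 + 155*k**3 + 580*k**2 + 1044*k + 720)
(s_(k+1) − s_k) − t_k = 2*(3*k + 14)/(k**5 + 20*k**4 + 155*k**3 + 580*k**2 + 1044*k + 720)

Invalid: residual 2*(3*k + 14)/(k**5 + 20*k**4 + 155*k**3 + 580*k**2 + 1044*k + 720) ≠ 0.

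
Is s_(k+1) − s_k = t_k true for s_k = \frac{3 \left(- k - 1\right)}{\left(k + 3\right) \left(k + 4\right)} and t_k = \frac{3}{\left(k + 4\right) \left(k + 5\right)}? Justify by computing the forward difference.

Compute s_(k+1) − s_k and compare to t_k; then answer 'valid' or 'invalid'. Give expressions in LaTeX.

s_(k+1) = 3*(-k - 2)/((k + 4)*(k + 5))
s_(k+1) − s_k = 3*(k - 1)/(k**3 + 12*k**2 + 47*k + 60)
(s_(k+1) − s_k) − t_k = -12/(k**3 + 12*k**2 + 47*k + 60)

Invalid: residual - \frac{12}{k^{3} + 12 k^{2} + 47 k + 60} ≠ 0.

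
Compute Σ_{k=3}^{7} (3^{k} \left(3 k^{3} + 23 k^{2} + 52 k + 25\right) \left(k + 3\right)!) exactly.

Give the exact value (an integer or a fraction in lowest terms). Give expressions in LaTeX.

Σ = 20689635587040

The ratio is 3*(3*k**4 + 44*k**3 + 235*k**2 + 531*k + 412)/(3*k**3 + 23*k**2 + 52*k + 25).
Normal form (A,B,C) = (3*k + 12, 1, k**3 + 23*k**2/3 + 52*k/3 + 25/3).
Need (3*k + 12)·f(k+1) − (1)·f(k) = k**3 + 23*k**2/3 + 52*k/3 + 25/3.
deg f ≤ 2 (via 1,0,3).
Match coefficients ⇒ f(k) = (k**2 + 2*k - 1)/3.
Then R = B(k−1)f/C = (k**2 + 2*k - 1)/(3*k**3 + 23*k**2 + 52*k + 25), so s_k = R(k)·t_k = 3**k*(k**2 + 2*k - 1)*factorial(k + 3).
Verify: 3**k*(3*k**3 + 23*k**2 + 52*k + 25)*factorial(k + 3) matches t_k.
Evaluate s at k=8 and k=3: 20689635859200 and 272160; difference 20689635587040.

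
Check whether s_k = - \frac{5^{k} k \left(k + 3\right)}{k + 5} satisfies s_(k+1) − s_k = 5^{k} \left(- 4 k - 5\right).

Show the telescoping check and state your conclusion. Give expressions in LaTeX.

Invalid: residual \frac{5^{k} \left(8 k^{2} + 48 k + 50\right)}{k^{2} + 11 k + 30} ≠ 0.

s_(k+1) = -5**(k + 1)*(k + 1)*(k + 4)/(k + 6)
s_(k+1) − s_k = 5**k*(-4*k**3 - 41*k**2 - 127*k - 100)/(k**2 + 11*k + 30)
(s_(k+1) − s_k) − t_k = 5**k*(8*k**2 + 48*k + 50)/(k**2 + 11*k + 30)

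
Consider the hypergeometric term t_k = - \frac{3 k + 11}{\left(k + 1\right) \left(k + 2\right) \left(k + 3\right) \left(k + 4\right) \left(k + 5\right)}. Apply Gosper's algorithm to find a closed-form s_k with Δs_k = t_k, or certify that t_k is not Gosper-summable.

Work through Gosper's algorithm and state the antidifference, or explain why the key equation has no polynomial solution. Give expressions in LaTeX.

s_k = \frac{k \left(- k^{2} - 7 k - 14\right)}{8 \left(k^{3} + 7 k^{2} + 14 k + 8\right)}

t_(k+1)/t_k = (k + 1)*(3*k + 14)/((k + 6)*(3*k + 11)).
Take A(k)=k + 1, B(k)=k + 6, C(k)=k + 11/3.
Set up (k + 1)·f(k+1) − (k + 5)·f(k) − (k + 11/3) = 0.
d = 4 from the (1,1,1) case.
Match coefficients ⇒ f(k) = k*(k + 3)*(k**2 + 7*k + 14)/24.
So s_k = (B(k−1)f/C)·t_k = (k*(k + 3)*(k + 5)*(k**2 + 7*k + 14)/(8*(3*k + 11)))·t_k = k*(-k**2 - 7*k - 14)/(8*(k**3 + 7*k**2 + 14*k + 8)).
Verify: (-3*k - 11)/(k**5 + 15*k**4 + 85*k**3 + 225*k**2 + 274*k + 120) matches t_k.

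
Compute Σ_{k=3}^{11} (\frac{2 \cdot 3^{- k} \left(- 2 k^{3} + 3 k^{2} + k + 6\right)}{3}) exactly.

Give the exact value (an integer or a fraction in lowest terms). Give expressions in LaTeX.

t_(k+1)/t_k = (2*k**3 + 3*k**2 - k - 8)/(3*(2*k**3 - 3*k**2 - k - 6)).
Gosper form: A/B · C(k+1)/C(k) with A=1/3, B=1, C=k**3 - 3*k**2/2 - k/2 - 3.
f must satisfy (1/3)·f(k+1) − (1)·f(k) = k**3 - 3*k**2/2 - k/2 - 3.
deg f ≤ 3 (via 0,0,3).
Match coefficients ⇒ f(k) = -3*(k - 1)*(k**2 + k + 2)/2.
So s_k = (B(k−1)f/C)·t_k = (-3*(k - 1)*(k**2 + k + 2)/(2*k**3 - 3*k**2 - k - 6))·t_k = 2*(k**3 + k - 2)/3**k.
Verify: 2*(-2*k**3 + 3*k**2 + k + 6)/(3*3**k) matches t_k.
Σ_(k=3)^(11) t_k = s_(12) − s_(3) = 3476/531441 − (56/27) = -1098772/531441.

Σ = -1098772/531441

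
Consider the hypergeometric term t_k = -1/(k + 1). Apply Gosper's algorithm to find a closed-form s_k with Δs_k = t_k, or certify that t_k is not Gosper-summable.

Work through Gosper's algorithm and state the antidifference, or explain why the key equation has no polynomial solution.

Step 1: r(k) = (k + 1)/(k + 2).
Gosper form: A/B · C(k+1)/C(k) with A=k + 1, B=k + 2, C=1.
Need (k + 1)·f(k+1) − (k + 1)·f(k) = 1.
From deg A=1, deg B=1, deg C=0: d=0.
Generic f = c0 gives residual -1; -1 = 0 cannot hold, so t_k is not Gosper-summable.

none — t_k is not Gosper-summable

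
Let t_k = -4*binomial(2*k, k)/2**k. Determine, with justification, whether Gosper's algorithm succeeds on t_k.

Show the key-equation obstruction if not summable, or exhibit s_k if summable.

No — negative degree bound, so no certificate f.

The ratio is (2*k + 1)/(k + 1).
Gosper form: A/B · C(k+1)/C(k) with A=2*k + 1, B=k + 1, C=1.
Need (2*k + 1)·f(k+1) − (k)·f(k) = 1.
From deg A=1, deg B=1, deg C=0: d=-1.
Negative degree bound (-1): no f exists, t_k not Gosper-summable.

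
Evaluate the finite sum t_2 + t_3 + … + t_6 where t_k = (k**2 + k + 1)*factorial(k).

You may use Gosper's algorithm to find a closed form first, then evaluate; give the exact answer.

Σ = 35276

Ratio r(k) = (k + 1)*(k + (k + 1)**2 + 2)/(k**2 + k + 1).
Normal form (A,B,C) = (k + 1, 1, k**2 + k + 1).
Set up (k + 1)·f(k+1) − (1)·f(k) − (k**2 + k + 1) = 0.
deg f ≤ 1 (via 1,0,2).
Coefficient equations give f(k) = k.
R(k) = B(k−1)·f(k)/C(k) = k/(k**2 + k + 1); s_k = R·t_k = k*factorial(k).
Δs = (k**2 + k + 1)*factorial(k), as required.
Evaluate s at k=7 and k=2: 35280 and 4; difference 35276.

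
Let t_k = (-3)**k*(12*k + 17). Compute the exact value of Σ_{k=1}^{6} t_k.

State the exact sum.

r(k) = 3*(-12*k - 29)/(12*k + 17) after simplifying.
Normal form (A,B,C) = (-3, 1, k + 17/12).
Set up (-3)·f(k+1) − (1)·f(k) − (k + 17/12) = 0.
d = 1 from the (0,0,1) case.
Solving with deg f ≤ 1: f(k) = -(3*k + 2)/12.
Certificate R = B(k−1)f/C = -(3*k + 2)/(12*k + 17) gives s_k = (-3)**k*(-3*k - 2).
Verify: (-3)**k*(12*k + 17) matches t_k.
Σ_(k=1)^(6) t_k = s_(7) − s_(1) = 50301 − (15) = 50286.

Σ = 50286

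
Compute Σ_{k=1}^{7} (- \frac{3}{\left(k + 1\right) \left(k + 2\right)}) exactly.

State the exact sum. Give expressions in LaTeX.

t_(k+1)/t_k = (k + 1)/(k + 3).
Take A(k)=k + 1, B(k)=k + 3, C(k)=1.
Solve (k + 1)·f(k+1) − (k + 2)·f(k) = 1.
deg f ≤ 1 (via 1,1,0).
Coefficient equations give f(k) = k.
R(k) = B(k−1)·f(k)/C(k) = k*(k + 2); s_k = R·t_k = -3*k/(k + 1).
Verify: -3/(k**2 + 3*k + 2) matches t_k.
Σ_(k=1)^(7) t_k = s_(8) − s_(1) = -8/3 − (-3/2) = -7/6.

Σ = -7/6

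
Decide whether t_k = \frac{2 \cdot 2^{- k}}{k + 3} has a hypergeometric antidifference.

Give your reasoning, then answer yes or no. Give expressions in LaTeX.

No — key equation has no polynomial f.

Compute t_(k+1)/t_k: get (k + 3)/(2*(k + 4)).
A = k/2 + 3/2, B = k + 4, C = 1.
Set up (k/2 + 3/2)·f(k+1) − (k + 3)·f(k) − (1) = 0.
Degrees (1,1,0) ⇒ d ≤ -1.
deg f ≤ -1 is impossible — no certificate.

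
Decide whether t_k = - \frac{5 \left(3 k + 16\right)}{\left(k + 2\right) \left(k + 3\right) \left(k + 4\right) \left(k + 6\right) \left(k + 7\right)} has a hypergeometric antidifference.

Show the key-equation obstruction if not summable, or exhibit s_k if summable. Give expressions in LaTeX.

Compute t_(k+1)/t_k: get (k + 2)*(k + 6)*(3*k + 19)/((k + 5)*(k + 8)*(3*k + 16)).
Normal form (A,B,C) = (k + 2, k + 8, k**2 + 31*k/3 + 80/3).
Need (k + 2)·f(k+1) − (k + 7)·f(k) = k**2 + 31*k/3 + 80/3.
Bound: deg f ≤ 5.
Solve for f: f(k) = k*(k + 4)*(k + 5)*(k**2 + 11*k + 36)/108 (degree 5 ≤ 5).
R(k) = B(k−1)·f(k)/C(k) = k*(k + 4)*(k + 7)*(k**2 + 11*k + 36)/(36*(3*k + 16)); s_k = R·t_k = 5*k*(-k**2 - 11*k - 36)/(36*(k**3 + 11*k**2 + 36*k + 36)).
Verify: 5*(-3*k - 16)/(k**5 + 22*k**4 + 185*k**3 + 740*k**2 + 1404*k + 1008) matches t_k.

Yes. s_k = \frac{5 k \left(- k^{2} - 11 k - 36\right)}{36 \left(k^{3} + 11 k^{2} + 36 k + 36\right)}.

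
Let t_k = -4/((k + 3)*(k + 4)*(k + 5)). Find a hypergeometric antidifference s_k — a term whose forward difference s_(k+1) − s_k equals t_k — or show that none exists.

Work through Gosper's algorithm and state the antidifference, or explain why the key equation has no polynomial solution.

s_k = k*(-k - 7)/(6*(k + 3)*(k + 4))

The ratio is (k + 3)/(k + 6).
So A=k + 3 and B=k + 6, with C=1.
Solve (k + 3)·f(k+1) − (k + 5)·f(k) = 1.
deg f ≤ 2 (via 1,1,0).
A polynomial solution: f(k) = k*(k + 7)/24.
Certificate R = B(k−1)f/C = k*(k + 5)*(k + 7)/24 gives s_k = k*(-k - 7)/(6*(k + 3)*(k + 4)).
s_(k+1) − s_k = -4/(k**3 + 12*k**2 + 47*k + 60) = t_k.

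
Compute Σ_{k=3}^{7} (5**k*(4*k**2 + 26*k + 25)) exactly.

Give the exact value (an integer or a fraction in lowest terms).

Σ = 37497375

t_(k+1)/t_k = 5*(4*k**2 + 34*k + 55)/(4*k**2 + 26*k + 25).
Factor: A=5; B=1; C=k**2 + 13*k/2 + 25/4.
f must satisfy (5)·f(k+1) − (1)·f(k) = k**2 + 13*k/2 + 25/4.
Degrees (0,0,2) ⇒ d ≤ 2.
Solve for f: f(k) = k*(k + 4)/4 (degree 2 ≤ 2).
So s_k = (B(k−1)f/C)·t_k = (k*(k + 4)/(4*k**2 + 26*k + 25))·t_k = 5**k*k*(k + 4).
Δs = 5**k*(4*k**2 + 26*k + 25), as required.
Telescoping: Σ = s_(8) − s_(3) = 37500000 − (2625) = 37497375.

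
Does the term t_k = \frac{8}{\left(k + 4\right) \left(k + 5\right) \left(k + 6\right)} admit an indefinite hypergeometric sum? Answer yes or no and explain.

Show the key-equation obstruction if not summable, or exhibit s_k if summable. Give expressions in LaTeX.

The ratio is (k + 4)/(k + 7).
Gosper form: A/B · C(k+1)/C(k) with A=k + 4, B=k + 7, C=1.
Key eq: (k + 4)·f(k+1) = (k + 6)·f(k) + (1).
From deg A=1, deg B=1, deg C=0: d=2.
Match coefficients ⇒ f(k) = k*(k + 9)/40.
R(k) = B(k−1)·f(k)/C(k) = k*(k + 6)*(k + 9)/40; s_k = R·t_k = k*(k + 9)/(5*(k + 4)*(k + 5)).
s_(k+1) − s_k = 8/(k**3 + 15*k**2 + 74*k + 120) = t_k.

Yes. s_k = \frac{k \left(k + 9\right)}{5 \left(k + 4\right) \left(k + 5\right)}.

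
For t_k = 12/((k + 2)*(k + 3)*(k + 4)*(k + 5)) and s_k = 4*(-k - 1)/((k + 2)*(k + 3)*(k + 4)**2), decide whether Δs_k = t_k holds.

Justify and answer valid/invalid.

s_(k+1) = 4*(-k - 2)/((k + 3)*(k + 4)*(k + 5)**2)
s_(k+1) − s_k = 12*(k**2 + 5*k + 3)/(k**6 + 23*k**5 + 217*k**4 + 1073*k**3 + 2926*k**2 + 4160*k + 2400)
(s_(k+1) − s_k) − t_k = 12*(-4*k - 17)/(k**6 + 23*k**5 + 217*k**4 + 1073*k**3 + 2926*k**2 + 4160*k + 2400)

Invalid: residual 12*(-4*k - 17)/(k**6 + 23*k**5 + 217*k**4 + 1073*k**3 + 2926*k**2 + 4160*k + 2400) ≠ 0.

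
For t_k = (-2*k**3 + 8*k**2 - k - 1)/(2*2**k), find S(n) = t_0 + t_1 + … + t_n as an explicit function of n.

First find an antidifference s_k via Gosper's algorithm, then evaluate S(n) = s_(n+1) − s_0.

Step 1: r(k) = (k**3 - k**2 - 9*k/2 - 2)/(2*k**3 - 8*k**2 + k + 1).
Gosper form: A/B · C(k+1)/C(k) with A=1/2, B=1, C=k**3 - 4*k**2 + k/2 + 1/2.
Set up (1/2)·f(k+1) − (1)·f(k) − (k**3 - 4*k**2 + k/2 + 1/2) = 0.
deg f ≤ 3 (via 0,0,3).
Solving with deg f ≤ 3: f(k) = -2*k**3 + 2*k**2 - 3*k - 4.
Then R = B(k−1)f/C = -2*(2*k**3 - 2*k**2 + 3*k + 4)/(2*k**3 - 8*k**2 + k + 1), so s_k = R(k)·t_k = (2*k**3 - 2*k**2 + 3*k + 4)/2**k.
Δs = (-2*k**3 + 8*k**2 - k - 1)/(2*2**k), as required.
Σ_(k=0)^n t_k = s_(n+1) − s_(0) = (2**(-n - 1)*(2*n**3 + 4*n**2 + 5*n + 7)) − (4), i.e. 2**(-n - 1)*(-2**(n + 3) + 2*n**3 + 4*n**2 + 5*n + 7).

S(n) = 2**(-n - 1)*(-2**(n + 3) + 2*n**3 + 4*n**2 + 5*n + 7)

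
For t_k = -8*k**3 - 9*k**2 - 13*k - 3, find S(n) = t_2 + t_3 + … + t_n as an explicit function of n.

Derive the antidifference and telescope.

S(n) = -2*n**4 - 7*n**3 - 13*n**2 - 11*n + 33

Compute t_(k+1)/t_k: get (8*k**3 + 33*k**2 + 55*k + 33)/(8*k**3 + 9*k**2 + 13*k + 3).
A = 1, B = 1, C = k**3 + 9*k**2/8 + 13*k/8 + 3/8.
f must satisfy (1)·f(k+1) − (1)·f(k) = k**3 + 9*k**2/8 + 13*k/8 + 3/8.
deg f ≤ 4 (via 0,0,3).
Match coefficients ⇒ f(k) = k*(2*k - 1)*(k**2 + 2)/8.
Get s_k = R·t_k = k*(-2*k**3 + k**2 - 4*k + 2) with R(k) = B(k−1)f(k)/C(k) = k*(2*k - 1)*(k**2 + 2)/(8*k**3 + 9*k**2 + 13*k + 3).
Δs = -8*k**3 - 9*k**2 - 13*k - 3, as required.
Σ_(k=2)^n t_k = s_(n+1) − s_(2) = (-2*n**4 - 7*n**3 - 13*n**2 - 11*n - 3) − (-36), i.e. -2*n**4 - 7*n**3 - 13*n**2 - 11*n + 33.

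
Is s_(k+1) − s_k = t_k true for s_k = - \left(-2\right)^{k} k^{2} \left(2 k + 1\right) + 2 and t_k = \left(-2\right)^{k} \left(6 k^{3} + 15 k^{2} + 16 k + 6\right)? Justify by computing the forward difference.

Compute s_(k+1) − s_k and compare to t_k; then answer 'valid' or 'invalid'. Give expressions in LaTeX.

s_(k+1) = 2*(-2)**k*(k + 1)**2*(2*k + 3) + 2
s_(k+1) − s_k = (-2)**k*(6*k**3 + 15*k**2 + 16*k + 6)
(s_(k+1) − s_k) − t_k = 0

valid; difference matches t_k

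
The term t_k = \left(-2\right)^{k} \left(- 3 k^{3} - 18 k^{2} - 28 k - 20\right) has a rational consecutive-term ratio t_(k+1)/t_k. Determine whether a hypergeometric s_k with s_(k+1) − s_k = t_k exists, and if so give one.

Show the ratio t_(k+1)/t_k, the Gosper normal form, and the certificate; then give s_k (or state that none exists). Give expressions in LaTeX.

t_(k+1)/t_k = 2*(-3*k**3 - 27*k**2 - 73*k - 69)/(3*k**3 + 18*k**2 + 28*k + 20).
Take A(k)=-2, B(k)=1, C(k)=k**3 + 6*k**2 + 28*k/3 + 20/3.
Set up (-2)·f(k+1) − (1)·f(k) − (k**3 + 6*k**2 + 28*k/3 + 20/3) = 0.
Bound: deg f ≤ 3.
Match coefficients ⇒ f(k) = -(k**3 + 4*k**2 + 2*k + 2)/3.
Then R = B(k−1)f/C = -(k**3 + 4*k**2 + 2*k + 2)/(3*k**3 + 18*k**2 + 28*k + 20), so s_k = R(k)·t_k = (-2)**k*(k**3 + 4*k**2 + 2*k + 2).
Verify: (-2)**k*(-3*k**3 - 18*k**2 - 28*k - 20) matches t_k.

s_k = \left(-2\right)^{k} \left(k^{3} + 4 k^{2} + 2 k + 2\right)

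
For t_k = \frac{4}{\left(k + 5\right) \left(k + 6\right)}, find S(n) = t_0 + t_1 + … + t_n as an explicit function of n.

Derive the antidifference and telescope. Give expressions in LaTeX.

Step 1: r(k) = (k + 5)/(k + 7).
Factor: A=k + 5; B=k + 7; C=1.
Need (k + 5)·f(k+1) − (k + 6)·f(k) = 1.
Bound: deg f ≤ 1.
Solve for f: f(k) = k/5 (degree 1 ≤ 1).
Certificate R = B(k−1)f/C = k*(k + 6)/5 gives s_k = 4*k/(5*(k + 5)).
Check: Δs_k = 4/(k**2 + 11*k + 30). ✓
Σ_(k=0)^n t_k = s_(n+1) − s_(0) = (4*(n + 1)/(5*(n + 6))) − (0), i.e. 4*(n + 1)/(5*(n + 6)).

S(n) = \frac{4 \left(n + 1\right)}{5 \left(n + 6\right)}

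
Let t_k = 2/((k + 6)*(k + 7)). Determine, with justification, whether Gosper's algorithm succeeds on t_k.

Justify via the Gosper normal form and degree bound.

Yes. s_k = k/(3*(k + 6)).

Compute t_(k+1)/t_k: get (k + 6)/(k + 8).
Normal form (A,B,C) = (k + 6, k + 8, 1).
Solve (k + 6)·f(k+1) − (k + 7)·f(k) = 1.
From deg A=1, deg B=1, deg C=0: d=1.
Coefficient equations give f(k) = k/6.
R(k) = B(k−1)·f(k)/C(k) = k*(k + 7)/6; s_k = R·t_k = k/(3*(k + 6)).
Check: Δs_k = 2/(k**2 + 13*k + 42). ✓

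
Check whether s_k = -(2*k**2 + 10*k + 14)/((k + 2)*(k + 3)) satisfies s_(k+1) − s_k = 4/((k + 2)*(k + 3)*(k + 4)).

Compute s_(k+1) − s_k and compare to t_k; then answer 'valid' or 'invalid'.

s_(k+1) = 2*(-5*k - (k + 1)**2 - 12)/((k + 3)*(k + 4))
s_(k+1) − s_k = 4/(k**3 + 9*k**2 + 26*k + 24)
(s_(k+1) − s_k) − t_k = 0

Valid — Δs_k = t_k.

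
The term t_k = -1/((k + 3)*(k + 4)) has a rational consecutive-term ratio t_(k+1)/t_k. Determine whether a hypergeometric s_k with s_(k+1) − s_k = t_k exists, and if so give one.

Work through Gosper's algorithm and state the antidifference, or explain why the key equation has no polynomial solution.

r(k) = (k + 3)/(k + 5) after simplifying.
Take A(k)=k + 3, B(k)=k + 5, C(k)=1.
f must satisfy (k + 3)·f(k+1) − (k + 4)·f(k) = 1.
deg f ≤ 1 (via 1,1,0).
Coefficient equations give f(k) = k/3.
Get s_k = R·t_k = -k/(3*k + 9) with R(k) = B(k−1)f(k)/C(k) = k*(k + 4)/3.
Check: Δs_k = -1/(k**2 + 7*k + 12). ✓

s_k = -k/(3*k + 9)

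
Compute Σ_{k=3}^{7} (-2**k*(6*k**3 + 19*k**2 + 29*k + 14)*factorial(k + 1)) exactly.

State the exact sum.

Σ = -17278889088

Compute t_(k+1)/t_k: get 2*(6*k**4 + 49*k**3 + 159*k**2 + 238*k + 136)/(6*k**3 + 19*k**2 + 29*k + 14).
Factor: A=2*k + 4; B=1; C=k**3 + 19*k**2/6 + 29*k/6 + 7/3.
Key eq: (2*k + 4)·f(k+1) = (1)·f(k) + (k**3 + 19*k**2/6 + 29*k/6 + 7/3).
Bound: deg f ≤ 2.
Solve for f: f(k) = (3*k**2 - k + 2)/6 (degree 2 ≤ 2).
Then R = B(k−1)f/C = (3*k**2 - k + 2)/(6*k**3 + 19*k**2 + 29*k + 14), so s_k = R(k)·t_k = -2**k*(3*k**2 - k + 2)*factorial(k + 1).
Δs = -2**k*(6*k**3 + 19*k**2 + 29*k + 14)*factorial(k + 1), as required.
Telescoping: Σ = s_(8) − s_(3) = -17278894080 − (-4992) = -17278889088.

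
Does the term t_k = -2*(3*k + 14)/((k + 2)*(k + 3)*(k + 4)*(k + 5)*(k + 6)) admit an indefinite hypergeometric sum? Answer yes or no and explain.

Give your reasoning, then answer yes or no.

Yes. s_k = k*(-k**2 - 10*k - 31)/(15*(k**3 + 10*k**2 + 31*k + 30)).

r(k) = (k + 2)*(3*k + 17)/((k + 7)*(3*k + 14)) after simplifying.
Take A(k)=k + 2, B(k)=k + 7, C(k)=k + 14/3.
Need (k + 2)·f(k+1) − (k + 6)·f(k) = k + 14/3.
From deg A=1, deg B=1, deg C=1: d=4.
Match coefficients ⇒ f(k) = k*(k + 4)*(k**2 + 10*k + 31)/90.
R(k) = B(k−1)·f(k)/C(k) = k*(k + 4)*(k + 6)*(k**2 + 10*k + 31)/(30*(3*k + 14)); s_k = R·t_k = k*(-k**2 - 10*k - 31)/(15*(k**3 + 10*k**2 + 31*k + 30)).
Check: Δs_k = 2*(-3*k - 14)/(k**5 + 20*k**4 + 155*k**3 + 580*k**2 + 1044*k + 720). ✓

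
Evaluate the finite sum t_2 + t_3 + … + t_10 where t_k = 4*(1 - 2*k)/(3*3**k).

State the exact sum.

Ratio r(k) = (2*k + 1)/(3*(2*k - 1)).
So A=1/3 and B=1, with C=k - 1/2.
Need (1/3)·f(k+1) − (1)·f(k) = k - 1/2.
d = 1 from the (0,0,1) case.
Match coefficients ⇒ f(k) = -3*k/2.
Then R = B(k−1)f/C = -3*k/(2*k - 1), so s_k = R(k)·t_k = 4*k/3**k.
s_(k+1) − s_k = 4*(1 - 2*k)/(3*3**k) = t_k.
Evaluate s at k=11 and k=2: 44/177147 and 8/9; difference -157420/177147.

Σ = -157420/177147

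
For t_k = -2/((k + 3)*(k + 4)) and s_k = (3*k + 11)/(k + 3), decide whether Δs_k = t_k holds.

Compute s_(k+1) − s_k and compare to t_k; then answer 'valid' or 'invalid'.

s_(k+1) = (3*k + 14)/(k + 4)
s_(k+1) − s_k = -2/(k**2 + 7*k + 12)
(s_(k+1) − s_k) − t_k = 0

valid (s_(k+1) − s_k reduces to t_k)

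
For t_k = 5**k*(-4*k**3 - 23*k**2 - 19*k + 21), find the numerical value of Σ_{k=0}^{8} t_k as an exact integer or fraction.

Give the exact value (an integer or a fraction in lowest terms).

t_(k+1)/t_k = 5*(4*k**3 + 35*k**2 + 77*k + 25)/(4*k**3 + 23*k**2 + 19*k - 21).
A = 5, B = 1, C = k**3 + 23*k**2/4 + 19*k/4 - 21/4.
Set up (5)·f(k+1) − (1)·f(k) − (k**3 + 23*k**2/4 + 19*k/4 - 21/4) = 0.
Bound: deg f ≤ 3.
A polynomial solution: f(k) = (k**3 + 2*k**2 - 4*k - 4)/4.
So s_k = (B(k−1)f/C)·t_k = ((k**3 + 2*k**2 - 4*k - 4)/(4*k**3 + 23*k**2 + 19*k - 21))·t_k = 5**k*(-k**3 - 2*k**2 + 4*k + 4).
Δs = 5**k*(-4*k**3 - 23*k**2 - 19*k + 21), as required.
Evaluate s at k=9 and k=0: -1662109375 and 4; difference -1662109379.

Σ = -1662109379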